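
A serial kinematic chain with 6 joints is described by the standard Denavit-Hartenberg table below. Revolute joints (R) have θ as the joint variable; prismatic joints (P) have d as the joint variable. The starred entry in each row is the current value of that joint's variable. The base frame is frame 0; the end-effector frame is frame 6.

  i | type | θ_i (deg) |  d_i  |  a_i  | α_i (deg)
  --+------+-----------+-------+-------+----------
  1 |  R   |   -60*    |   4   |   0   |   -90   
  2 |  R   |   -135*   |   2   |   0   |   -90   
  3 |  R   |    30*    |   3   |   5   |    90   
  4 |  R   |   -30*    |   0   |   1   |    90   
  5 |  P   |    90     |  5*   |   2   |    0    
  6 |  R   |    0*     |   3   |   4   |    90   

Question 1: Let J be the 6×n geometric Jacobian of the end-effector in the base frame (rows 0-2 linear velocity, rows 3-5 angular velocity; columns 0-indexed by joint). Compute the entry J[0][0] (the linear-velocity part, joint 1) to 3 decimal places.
-8.670

axis z_0 = ẑ; lever o_n−o_0 = (2.2264,8.6700,4.1328)
cross product → J_v[:, 0] = (-8.6700,2.2264,0.0000)
J_ω[:, 0] = z_0
entry J[0][0] = -8.6700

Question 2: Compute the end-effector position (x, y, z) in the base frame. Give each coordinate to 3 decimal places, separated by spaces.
2.226 8.670 4.133

after link 1: o_1 = (0.0000, 0.0000, 4.0000)
after link 2: o_2 = (1.7321, 1.0000, 4.0000)
after link 3: o_3 = (-0.9033, 0.5645, 9.1832)
after link 4: o_4 = (-1.7202, 1.1135, 9.3600)
after link 5: o_5 = (-0.2567, 4.5427, 5.4743)
after link 6: o_6 = (2.2264, 8.6700, 4.1328)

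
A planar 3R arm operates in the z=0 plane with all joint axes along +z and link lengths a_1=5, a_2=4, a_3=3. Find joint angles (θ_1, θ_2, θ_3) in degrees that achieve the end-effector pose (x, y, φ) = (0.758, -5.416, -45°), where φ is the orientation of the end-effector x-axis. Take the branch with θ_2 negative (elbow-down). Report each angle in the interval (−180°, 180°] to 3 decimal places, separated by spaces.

-59.995 -135.004 149.999

wrist centre = target − a_3·(cos φ, sin φ) = (-1.3633, -3.2947)
cos θ_2 = (12.7136−5²−4²)/(2·5·4) = -0.7072; θ_2 = -135.0044° (elbow-down)
β = atan2(-3.2947,-1.3633) = -112.4795°; ψ = atan2(-2.8282,2.1714) = -52.4848°
θ_1 = β − ψ = -59.9947°
θ_3 = φ − θ_1 − θ_2 = 149.9991° (wrapped to (-180°,180°])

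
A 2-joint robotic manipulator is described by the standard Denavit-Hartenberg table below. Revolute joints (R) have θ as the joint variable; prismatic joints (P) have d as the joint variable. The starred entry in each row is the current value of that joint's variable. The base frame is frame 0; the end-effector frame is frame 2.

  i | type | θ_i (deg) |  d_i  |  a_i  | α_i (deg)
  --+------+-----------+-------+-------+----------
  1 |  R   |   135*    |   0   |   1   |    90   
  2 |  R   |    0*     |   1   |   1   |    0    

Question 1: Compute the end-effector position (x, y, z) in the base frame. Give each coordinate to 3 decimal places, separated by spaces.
-0.707 2.121 0.000

after link 1: o_1 = (-0.7071, 0.7071, 0.0000)
after link 2: o_2 = (-0.7071, 2.1213, 0.0000)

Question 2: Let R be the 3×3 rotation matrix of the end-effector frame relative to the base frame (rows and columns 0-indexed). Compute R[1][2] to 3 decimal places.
0.707

End-effector z-axis (col 2 of R) = (0.7071,0.7071,0.0000)
R[1][2] = 0.7071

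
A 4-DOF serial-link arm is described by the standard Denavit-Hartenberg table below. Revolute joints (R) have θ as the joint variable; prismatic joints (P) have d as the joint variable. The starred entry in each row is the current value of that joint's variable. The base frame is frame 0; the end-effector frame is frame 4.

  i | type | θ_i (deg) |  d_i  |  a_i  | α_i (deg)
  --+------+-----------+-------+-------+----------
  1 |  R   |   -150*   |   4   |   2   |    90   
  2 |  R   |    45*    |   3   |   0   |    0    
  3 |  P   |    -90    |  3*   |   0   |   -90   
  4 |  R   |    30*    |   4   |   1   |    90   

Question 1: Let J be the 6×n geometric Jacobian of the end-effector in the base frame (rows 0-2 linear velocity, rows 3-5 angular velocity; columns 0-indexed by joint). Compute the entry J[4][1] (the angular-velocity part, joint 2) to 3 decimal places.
0.866

axis z_1 = (-0.5000,0.8660,0.0000); lever o_n−o_1 = (-5.7298,3.0427,2.2161)
cross product → J_v[:, 1] = (1.9192,1.1080,3.4408)
J_ω[:, 1] = z_1
entry J[4][1] = 0.8660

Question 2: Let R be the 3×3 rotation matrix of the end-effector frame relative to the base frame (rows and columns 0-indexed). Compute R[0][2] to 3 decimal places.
-0.739

End-effector z-axis (col 2 of R) = (-0.7392,0.5732,-0.3536)
R[0][2] = -0.7392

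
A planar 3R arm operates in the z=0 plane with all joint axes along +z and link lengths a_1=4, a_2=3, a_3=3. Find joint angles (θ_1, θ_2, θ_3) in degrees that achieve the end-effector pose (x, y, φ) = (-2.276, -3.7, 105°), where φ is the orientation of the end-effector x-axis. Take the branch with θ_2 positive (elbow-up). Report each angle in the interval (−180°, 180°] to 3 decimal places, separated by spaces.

-115.623 30.025 -169.402

wrist centre = target − a_3·(cos φ, sin φ) = (-1.4995, -6.5978)
cos θ_2 = (45.7793−4²−3²)/(2·4·3) = 0.8658; θ_2 = 30.0254° (elbow-up)
β = atan2(-6.5978,-1.4995) = -102.8047°; ψ = atan2(1.5011,6.5974) = 12.8186°
θ_1 = β − ψ = -115.6233°
θ_3 = φ − θ_1 − θ_2 = -169.4021° (wrapped to (-180°,180°])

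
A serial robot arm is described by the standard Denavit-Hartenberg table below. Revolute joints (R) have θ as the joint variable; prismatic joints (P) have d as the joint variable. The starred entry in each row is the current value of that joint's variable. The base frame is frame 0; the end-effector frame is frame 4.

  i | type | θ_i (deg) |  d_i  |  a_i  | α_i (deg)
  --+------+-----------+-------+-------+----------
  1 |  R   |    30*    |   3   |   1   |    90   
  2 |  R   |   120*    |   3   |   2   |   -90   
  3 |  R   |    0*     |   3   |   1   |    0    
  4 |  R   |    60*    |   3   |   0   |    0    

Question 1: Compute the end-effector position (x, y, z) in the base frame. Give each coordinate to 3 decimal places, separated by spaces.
after link 1: o_1 = (0.8660, 0.5000, 3.0000)
after link 2: o_2 = (1.5000, -2.5981, 4.7321)
after link 3: o_3 = (-1.1830, -4.1471, 4.0981)
after link 4: o_4 = (-3.4330, -5.4462, 2.5981)

-3.433 -5.446 2.598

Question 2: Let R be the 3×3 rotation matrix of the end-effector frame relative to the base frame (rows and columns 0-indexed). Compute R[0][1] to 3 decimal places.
End-effector y-axis (col 1 of R) = (0.1250,0.6495,-0.7500)
R[0][1] = 0.1250

0.125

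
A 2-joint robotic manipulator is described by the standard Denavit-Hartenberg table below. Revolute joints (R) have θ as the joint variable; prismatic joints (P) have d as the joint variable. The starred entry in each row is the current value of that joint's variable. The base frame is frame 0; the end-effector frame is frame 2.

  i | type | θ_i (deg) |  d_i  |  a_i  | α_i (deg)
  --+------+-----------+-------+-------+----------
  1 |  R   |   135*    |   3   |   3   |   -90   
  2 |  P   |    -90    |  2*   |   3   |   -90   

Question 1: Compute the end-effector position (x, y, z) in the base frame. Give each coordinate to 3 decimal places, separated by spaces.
-3.536 0.707 6.000

after link 1: o_1 = (-2.1213, 2.1213, 3.0000)
after link 2: o_2 = (-3.5355, 0.7071, 6.0000)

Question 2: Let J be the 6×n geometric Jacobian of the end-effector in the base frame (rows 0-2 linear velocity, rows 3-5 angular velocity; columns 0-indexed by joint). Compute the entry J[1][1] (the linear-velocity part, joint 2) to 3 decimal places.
-0.707

prismatic axis z_1 = (-0.7071,-0.7071,0.0000)
J_v[:, 1] = z_1; J_ω[:, 1] = (0,0,0)
entry J[1][1] = -0.7071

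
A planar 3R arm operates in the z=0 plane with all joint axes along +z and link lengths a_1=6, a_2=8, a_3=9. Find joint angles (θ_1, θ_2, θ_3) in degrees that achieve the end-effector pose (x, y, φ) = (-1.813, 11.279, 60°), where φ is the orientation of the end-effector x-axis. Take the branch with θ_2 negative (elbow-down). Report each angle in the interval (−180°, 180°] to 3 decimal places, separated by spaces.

-135.000 -120.002 -44.999

wrist centre = target − a_3·(cos φ, sin φ) = (-6.3130, 3.4848)
cos θ_2 = (51.9976−6²−8²)/(2·6·8) = -0.5000; θ_2 = -120.0017° (elbow-down)
β = atan2(3.4848,-6.3130) = 151.1013°; ψ = atan2(-6.9281,1.9998) = -73.8992°
θ_1 = β − ψ = 225.0005°
θ_3 = φ − θ_1 − θ_2 = -44.9988° (wrapped to (-180°,180°])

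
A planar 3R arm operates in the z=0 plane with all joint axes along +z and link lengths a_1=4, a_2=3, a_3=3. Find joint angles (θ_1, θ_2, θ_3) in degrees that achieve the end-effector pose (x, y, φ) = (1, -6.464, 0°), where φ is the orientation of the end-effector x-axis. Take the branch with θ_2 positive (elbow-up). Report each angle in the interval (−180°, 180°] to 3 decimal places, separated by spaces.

wrist centre = target − a_3·(cos φ, sin φ) = (-2.0000, -6.4640)
cos θ_2 = (45.7833−4²−3²)/(2·4·3) = 0.8660; θ_2 = 30.0063° (elbow-up)
β = atan2(-6.4640,-2.0000) = -107.1924°; ψ = atan2(1.5003,6.5979) = 12.8105°
θ_1 = β − ψ = -120.0029°
θ_3 = φ − θ_1 − θ_2 = 89.9966° (wrapped to (-180°,180°])

-120.003 30.006 89.997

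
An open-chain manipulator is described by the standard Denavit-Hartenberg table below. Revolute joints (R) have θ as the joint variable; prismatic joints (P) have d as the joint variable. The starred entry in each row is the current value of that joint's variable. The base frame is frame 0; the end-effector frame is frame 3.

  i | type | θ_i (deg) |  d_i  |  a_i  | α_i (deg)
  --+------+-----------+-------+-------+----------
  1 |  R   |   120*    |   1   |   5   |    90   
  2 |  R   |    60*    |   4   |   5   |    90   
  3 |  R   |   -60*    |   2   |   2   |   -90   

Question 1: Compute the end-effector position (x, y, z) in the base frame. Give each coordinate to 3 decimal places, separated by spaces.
after link 1: o_1 = (-2.5000, 4.3301, 1.0000)
after link 2: o_2 = (-0.2859, 8.4952, 5.3301)
after link 3: o_3 = (-2.9019, 9.5622, 5.1962)

-2.902 9.562 5.196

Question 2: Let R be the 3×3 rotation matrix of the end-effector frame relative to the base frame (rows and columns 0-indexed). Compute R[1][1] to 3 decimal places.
End-effector y-axis (col 1 of R) = (0.4330,-0.7500,0.5000)
R[1][1] = -0.7500

-0.750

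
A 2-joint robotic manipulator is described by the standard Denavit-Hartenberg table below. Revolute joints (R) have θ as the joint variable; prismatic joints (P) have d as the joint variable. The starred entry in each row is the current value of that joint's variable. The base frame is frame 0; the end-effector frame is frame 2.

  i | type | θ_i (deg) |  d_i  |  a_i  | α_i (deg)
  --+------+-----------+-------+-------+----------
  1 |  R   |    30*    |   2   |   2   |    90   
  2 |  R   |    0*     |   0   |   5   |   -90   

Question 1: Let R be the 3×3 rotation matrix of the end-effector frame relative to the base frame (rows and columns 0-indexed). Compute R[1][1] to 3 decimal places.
0.866

End-effector y-axis (col 1 of R) = (-0.5000,0.8660,0.0000)
R[1][1] = 0.8660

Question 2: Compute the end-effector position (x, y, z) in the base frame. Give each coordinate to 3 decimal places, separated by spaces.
6.062 3.500 2.000

after link 1: o_1 = (1.7321, 1.0000, 2.0000)
after link 2: o_2 = (6.0622, 3.5000, 2.0000)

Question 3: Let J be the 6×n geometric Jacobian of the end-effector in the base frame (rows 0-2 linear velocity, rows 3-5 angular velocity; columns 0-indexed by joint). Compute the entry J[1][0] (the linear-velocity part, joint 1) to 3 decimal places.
6.062

axis z_0 = ẑ; lever o_n−o_0 = (6.0622,3.5000,2.0000)
cross product → J_v[:, 0] = (-3.5000,6.0622,0.0000)
J_ω[:, 0] = z_0
entry J[1][0] = 6.0622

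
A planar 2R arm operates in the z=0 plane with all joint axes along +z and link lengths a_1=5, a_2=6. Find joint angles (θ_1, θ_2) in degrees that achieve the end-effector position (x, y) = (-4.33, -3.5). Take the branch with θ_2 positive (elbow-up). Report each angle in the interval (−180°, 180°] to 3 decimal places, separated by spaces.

cos θ_2 = (30.9989−5²−6²)/(2·5·6) = -0.5000; θ_2 = 120.0012° (elbow-up)
β = atan2(-3.5000,-4.3300) = -141.0509°; ψ = atan2(5.1961,1.9999) = 68.9491°
θ_1 = β − ψ = -210.0000°

150.000 120.001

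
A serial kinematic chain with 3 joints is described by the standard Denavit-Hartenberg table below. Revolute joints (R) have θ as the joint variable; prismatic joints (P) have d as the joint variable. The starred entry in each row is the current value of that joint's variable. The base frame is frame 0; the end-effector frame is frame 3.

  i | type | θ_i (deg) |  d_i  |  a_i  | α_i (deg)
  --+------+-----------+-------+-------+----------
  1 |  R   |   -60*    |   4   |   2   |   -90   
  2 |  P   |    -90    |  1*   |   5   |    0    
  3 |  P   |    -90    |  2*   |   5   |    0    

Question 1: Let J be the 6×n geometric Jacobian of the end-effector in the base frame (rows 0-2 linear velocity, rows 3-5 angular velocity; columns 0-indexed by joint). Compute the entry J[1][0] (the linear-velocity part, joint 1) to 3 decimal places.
1.098

axis z_0 = ẑ; lever o_n−o_0 = (1.0981,4.0981,9.0000)
cross product → J_v[:, 0] = (-4.0981,1.0981,0.0000)
J_ω[:, 0] = z_0
entry J[1][0] = 1.0981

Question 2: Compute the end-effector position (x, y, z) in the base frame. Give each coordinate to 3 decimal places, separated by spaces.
1.098 4.098 9.000

after link 1: o_1 = (1.0000, -1.7321, 4.0000)
after link 2: o_2 = (1.8660, -1.2321, 9.0000)
after link 3: o_3 = (1.0981, 4.0981, 9.0000)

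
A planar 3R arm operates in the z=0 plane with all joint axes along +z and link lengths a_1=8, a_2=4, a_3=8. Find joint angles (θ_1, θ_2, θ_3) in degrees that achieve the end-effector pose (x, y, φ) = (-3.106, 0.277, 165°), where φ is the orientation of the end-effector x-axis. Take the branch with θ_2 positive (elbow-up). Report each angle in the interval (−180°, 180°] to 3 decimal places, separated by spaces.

wrist centre = target − a_3·(cos φ, sin φ) = (4.6214, -1.7936)
cos θ_2 = (24.5742−8²−4²)/(2·8·4) = -0.8660; θ_2 = 150.0003° (elbow-up)
β = atan2(-1.7936,4.6214) = -21.2111°; ψ = atan2(2.0000,4.5359) = 23.7939°
θ_1 = β − ψ = -45.0049°
θ_3 = φ − θ_1 − θ_2 = 60.0047° (wrapped to (-180°,180°])

-45.005 150.000 60.005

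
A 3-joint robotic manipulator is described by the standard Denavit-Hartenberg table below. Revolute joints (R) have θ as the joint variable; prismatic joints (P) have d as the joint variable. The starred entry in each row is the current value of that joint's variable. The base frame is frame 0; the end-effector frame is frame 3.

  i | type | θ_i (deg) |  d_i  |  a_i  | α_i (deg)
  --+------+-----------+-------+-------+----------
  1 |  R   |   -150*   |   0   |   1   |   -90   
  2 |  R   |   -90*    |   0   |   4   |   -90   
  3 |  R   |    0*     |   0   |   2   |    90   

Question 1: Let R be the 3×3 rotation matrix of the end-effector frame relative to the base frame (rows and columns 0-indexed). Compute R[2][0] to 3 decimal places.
1.000

End-effector x-axis (col 0 of R) = (-0.0000,0.0000,1.0000)
R[2][0] = 1.0000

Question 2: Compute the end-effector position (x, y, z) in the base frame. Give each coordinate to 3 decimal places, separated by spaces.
-0.866 -0.500 6.000

after link 1: o_1 = (-0.8660, -0.5000, 0.0000)
after link 2: o_2 = (-0.8660, -0.5000, 4.0000)
after link 3: o_3 = (-0.8660, -0.5000, 6.0000)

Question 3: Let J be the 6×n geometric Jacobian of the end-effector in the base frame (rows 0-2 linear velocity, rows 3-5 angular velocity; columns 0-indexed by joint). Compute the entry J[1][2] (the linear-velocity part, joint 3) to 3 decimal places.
axis z_2 = (-0.8660,-0.5000,-0.0000); lever o_n−o_2 = (-0.0000,0.0000,2.0000)
cross product → J_v[:, 2] = (-1.0000,1.7321,-0.0000)
J_ω[:, 2] = z_2
entry J[1][2] = 1.7321

1.732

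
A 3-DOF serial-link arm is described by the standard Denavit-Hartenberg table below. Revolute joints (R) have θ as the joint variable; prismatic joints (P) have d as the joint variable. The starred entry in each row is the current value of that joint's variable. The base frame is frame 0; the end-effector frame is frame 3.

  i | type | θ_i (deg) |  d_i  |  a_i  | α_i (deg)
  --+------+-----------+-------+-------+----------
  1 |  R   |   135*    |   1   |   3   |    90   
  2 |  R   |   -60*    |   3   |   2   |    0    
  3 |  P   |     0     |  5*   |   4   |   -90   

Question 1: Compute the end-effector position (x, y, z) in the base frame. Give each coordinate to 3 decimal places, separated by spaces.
after link 1: o_1 = (-2.1213, 2.1213, 1.0000)
after link 2: o_2 = (-0.7071, 4.9497, -0.7321)
after link 3: o_3 = (1.4142, 9.8995, -4.1962)

1.414 9.899 -4.196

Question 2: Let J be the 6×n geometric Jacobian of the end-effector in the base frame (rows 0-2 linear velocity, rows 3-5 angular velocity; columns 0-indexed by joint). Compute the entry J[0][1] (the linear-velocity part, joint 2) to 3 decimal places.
axis z_1 = (0.7071,0.7071,0.0000); lever o_n−o_1 = (3.5355,7.7782,-5.1962)
cross product → J_v[:, 1] = (-3.6742,3.6742,3.0000)
J_ω[:, 1] = z_1
entry J[0][1] = -3.6742

-3.674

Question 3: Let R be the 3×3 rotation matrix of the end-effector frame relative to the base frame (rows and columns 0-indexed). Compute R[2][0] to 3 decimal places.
-0.866

End-effector x-axis (col 0 of R) = (-0.3536,0.3536,-0.8660)
R[2][0] = -0.8660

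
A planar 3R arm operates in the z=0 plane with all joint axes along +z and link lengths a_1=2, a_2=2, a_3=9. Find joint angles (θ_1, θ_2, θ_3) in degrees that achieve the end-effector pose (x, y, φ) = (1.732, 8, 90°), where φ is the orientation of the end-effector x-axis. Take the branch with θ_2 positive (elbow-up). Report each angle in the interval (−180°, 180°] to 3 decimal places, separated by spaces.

wrist centre = target − a_3·(cos φ, sin φ) = (1.7320, -1.0000)
cos θ_2 = (3.9998−2²−2²)/(2·2·2) = -0.5000; θ_2 = 120.0015° (elbow-up)
β = atan2(-1.0000,1.7320) = -30.0007°; ψ = atan2(1.7320,1.0000) = 60.0007°
θ_1 = β − ψ = -90.0015°
θ_3 = φ − θ_1 − θ_2 = 60.0000° (wrapped to (-180°,180°])

-90.001 120.001 60.000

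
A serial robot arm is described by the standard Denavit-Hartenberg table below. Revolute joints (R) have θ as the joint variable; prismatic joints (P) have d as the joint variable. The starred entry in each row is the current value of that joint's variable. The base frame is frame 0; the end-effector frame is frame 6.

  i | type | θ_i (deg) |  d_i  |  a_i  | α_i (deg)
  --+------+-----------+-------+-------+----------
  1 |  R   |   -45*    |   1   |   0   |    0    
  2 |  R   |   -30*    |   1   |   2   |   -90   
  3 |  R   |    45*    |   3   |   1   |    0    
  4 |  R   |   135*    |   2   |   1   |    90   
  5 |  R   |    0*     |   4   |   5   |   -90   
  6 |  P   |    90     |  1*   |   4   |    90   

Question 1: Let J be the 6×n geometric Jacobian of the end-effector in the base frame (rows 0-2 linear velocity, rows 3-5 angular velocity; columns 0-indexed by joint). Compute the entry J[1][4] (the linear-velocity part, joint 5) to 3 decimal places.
axis z_4 = (0.0000,-0.0000,-1.0000); lever o_n−o_4 = (-0.3282,5.0884,-0.0000)
cross product → J_v[:, 4] = (5.0884,0.3282,0.0000)
J_ω[:, 4] = z_4
entry J[1][4] = 0.3282

0.328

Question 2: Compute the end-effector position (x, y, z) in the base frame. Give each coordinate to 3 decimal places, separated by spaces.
after link 1: o_1 = (0.0000, 0.0000, 1.0000)
after link 2: o_2 = (0.5176, -1.9319, 2.0000)
after link 3: o_3 = (3.5984, -1.8384, 1.2929)
after link 4: o_4 = (5.2715, -0.3548, 1.2929)
after link 5: o_5 = (3.9774, 4.4748, -2.7071)
after link 6: o_6 = (4.9433, 4.7336, 1.2929)

4.943 4.734 1.293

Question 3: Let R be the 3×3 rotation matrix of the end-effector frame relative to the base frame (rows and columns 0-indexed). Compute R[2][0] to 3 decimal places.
End-effector x-axis (col 0 of R) = (-0.0000,0.0000,1.0000)
R[2][0] = 1.0000

1.000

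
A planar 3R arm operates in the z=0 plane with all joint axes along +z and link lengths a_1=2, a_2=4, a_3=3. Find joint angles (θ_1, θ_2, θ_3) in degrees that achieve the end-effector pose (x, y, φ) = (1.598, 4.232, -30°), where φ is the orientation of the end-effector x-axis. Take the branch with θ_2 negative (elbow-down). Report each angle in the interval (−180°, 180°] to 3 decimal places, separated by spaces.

120.003 -30.003 -120.000

wrist centre = target − a_3·(cos φ, sin φ) = (-1.0001, 5.7320)
cos θ_2 = (33.8560−2²−4²)/(2·2·4) = 0.8660; θ_2 = -30.0031° (elbow-down)
β = atan2(5.7320,-1.0001) = 99.8969°; ψ = atan2(-2.0002,5.4640) = -20.1060°
θ_1 = β − ψ = 120.0029°
θ_3 = φ − θ_1 − θ_2 = -119.9998° (wrapped to (-180°,180°])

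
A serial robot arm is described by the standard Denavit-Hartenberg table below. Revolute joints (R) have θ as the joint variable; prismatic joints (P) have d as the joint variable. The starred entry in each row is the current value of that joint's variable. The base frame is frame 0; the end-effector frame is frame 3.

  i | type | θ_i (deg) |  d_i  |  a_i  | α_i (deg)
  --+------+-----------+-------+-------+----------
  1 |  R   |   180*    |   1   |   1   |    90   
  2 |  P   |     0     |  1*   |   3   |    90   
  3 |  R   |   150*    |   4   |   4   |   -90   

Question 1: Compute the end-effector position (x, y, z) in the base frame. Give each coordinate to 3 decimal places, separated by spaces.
after link 1: o_1 = (-1.0000, 0.0000, 1.0000)
after link 2: o_2 = (-4.0000, 1.0000, 1.0000)
after link 3: o_3 = (-0.5359, 3.0000, -3.0000)

-0.536 3.000 -3.000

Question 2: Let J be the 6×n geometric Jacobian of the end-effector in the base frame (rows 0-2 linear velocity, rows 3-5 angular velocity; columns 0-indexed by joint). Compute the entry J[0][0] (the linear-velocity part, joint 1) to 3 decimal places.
axis z_0 = ẑ; lever o_n−o_0 = (-0.5359,3.0000,-3.0000)
cross product → J_v[:, 0] = (-3.0000,-0.5359,0.0000)
J_ω[:, 0] = z_0
entry J[0][0] = -3.0000

-3.000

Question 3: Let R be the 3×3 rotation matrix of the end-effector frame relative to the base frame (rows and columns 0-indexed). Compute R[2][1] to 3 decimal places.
1.000

End-effector y-axis (col 1 of R) = (0.0000,-0.0000,1.0000)
R[2][1] = 1.0000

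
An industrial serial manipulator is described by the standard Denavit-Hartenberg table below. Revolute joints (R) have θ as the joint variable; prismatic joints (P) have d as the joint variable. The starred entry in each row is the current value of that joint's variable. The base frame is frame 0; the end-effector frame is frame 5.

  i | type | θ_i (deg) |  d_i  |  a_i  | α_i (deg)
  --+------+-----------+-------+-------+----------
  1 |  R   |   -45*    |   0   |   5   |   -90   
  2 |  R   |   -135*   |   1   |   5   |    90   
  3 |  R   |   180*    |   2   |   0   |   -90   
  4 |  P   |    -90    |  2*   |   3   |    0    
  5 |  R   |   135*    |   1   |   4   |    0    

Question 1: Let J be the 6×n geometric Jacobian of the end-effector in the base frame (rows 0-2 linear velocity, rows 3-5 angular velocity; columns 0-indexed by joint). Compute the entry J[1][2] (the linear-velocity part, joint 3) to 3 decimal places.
-0.500

axis z_2 = (-0.5000,0.5000,-0.7071); lever o_n−o_2 = (-1.7929,-2.4497,-3.5355)
cross product → J_v[:, 2] = (-3.5000,-0.5000,2.1213)
J_ω[:, 2] = z_2
entry J[1][2] = -0.5000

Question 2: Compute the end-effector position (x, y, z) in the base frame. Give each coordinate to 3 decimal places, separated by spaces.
after link 1: o_1 = (3.5355, -3.5355, 0.0000)
after link 2: o_2 = (1.7426, -0.3284, 3.5355)
after link 3: o_3 = (0.7426, 0.6716, 2.1213)
after link 4: o_4 = (-2.1716, 0.7574, -0.0000)
after link 5: o_5 = (-0.0503, -2.7782, -0.0000)

-0.050 -2.778 -0.000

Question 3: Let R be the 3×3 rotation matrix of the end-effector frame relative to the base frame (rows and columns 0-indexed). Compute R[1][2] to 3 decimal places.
End-effector z-axis (col 2 of R) = (-0.7071,-0.7071,-0.0000)
R[1][2] = -0.7071

-0.707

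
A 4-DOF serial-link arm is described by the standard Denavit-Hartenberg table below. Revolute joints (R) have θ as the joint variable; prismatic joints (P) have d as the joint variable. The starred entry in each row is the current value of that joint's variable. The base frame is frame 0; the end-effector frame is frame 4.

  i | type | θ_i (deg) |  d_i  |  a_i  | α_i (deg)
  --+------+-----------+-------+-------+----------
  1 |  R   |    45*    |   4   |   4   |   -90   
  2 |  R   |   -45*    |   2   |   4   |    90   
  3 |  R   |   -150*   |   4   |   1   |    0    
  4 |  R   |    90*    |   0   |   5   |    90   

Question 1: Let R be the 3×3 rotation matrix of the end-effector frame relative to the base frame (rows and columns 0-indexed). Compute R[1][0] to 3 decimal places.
End-effector x-axis (col 0 of R) = (0.8624,-0.3624,0.3536)
R[1][0] = -0.3624

-0.362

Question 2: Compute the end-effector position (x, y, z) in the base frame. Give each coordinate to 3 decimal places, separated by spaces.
after link 1: o_1 = (2.8284, 2.8284, 4.0000)
after link 2: o_2 = (3.4142, 6.2426, 6.8284)
after link 3: o_3 = (1.3348, 3.4561, 9.0445)
after link 4: o_4 = (5.6466, 1.6442, 10.8122)

5.647 1.644 10.812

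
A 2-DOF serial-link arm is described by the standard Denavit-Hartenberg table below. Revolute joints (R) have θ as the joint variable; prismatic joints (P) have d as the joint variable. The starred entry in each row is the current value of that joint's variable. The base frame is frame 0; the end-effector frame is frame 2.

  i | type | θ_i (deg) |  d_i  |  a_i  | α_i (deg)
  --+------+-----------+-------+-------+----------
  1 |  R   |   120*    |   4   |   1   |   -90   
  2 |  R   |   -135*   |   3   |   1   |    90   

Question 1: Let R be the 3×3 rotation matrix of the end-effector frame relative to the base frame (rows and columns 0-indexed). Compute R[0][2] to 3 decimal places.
0.354

End-effector z-axis (col 2 of R) = (0.3536,-0.6124,-0.7071)
R[0][2] = 0.3536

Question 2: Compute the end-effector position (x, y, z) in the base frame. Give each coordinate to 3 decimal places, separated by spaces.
-2.745 -1.246 4.707

after link 1: o_1 = (-0.5000, 0.8660, 4.0000)
after link 2: o_2 = (-2.7445, -1.2463, 4.7071)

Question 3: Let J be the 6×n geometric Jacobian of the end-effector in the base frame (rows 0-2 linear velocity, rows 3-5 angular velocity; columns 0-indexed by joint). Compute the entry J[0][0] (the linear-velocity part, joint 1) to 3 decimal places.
axis z_0 = ẑ; lever o_n−o_0 = (-2.7445,-1.2463,4.7071)
cross product → J_v[:, 0] = (1.2463,-2.7445,0.0000)
J_ω[:, 0] = z_0
entry J[0][0] = 1.2463

1.246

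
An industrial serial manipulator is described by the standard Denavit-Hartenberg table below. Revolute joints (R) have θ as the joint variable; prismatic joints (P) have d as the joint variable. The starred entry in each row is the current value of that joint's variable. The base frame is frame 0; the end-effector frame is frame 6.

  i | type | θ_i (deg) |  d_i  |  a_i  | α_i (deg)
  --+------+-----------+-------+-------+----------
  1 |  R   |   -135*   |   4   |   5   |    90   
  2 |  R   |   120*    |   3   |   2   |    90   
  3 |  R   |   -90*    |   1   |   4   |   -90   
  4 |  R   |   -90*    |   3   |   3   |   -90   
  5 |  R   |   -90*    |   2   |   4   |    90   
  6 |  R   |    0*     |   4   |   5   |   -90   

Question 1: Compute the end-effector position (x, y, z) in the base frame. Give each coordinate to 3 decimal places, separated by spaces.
after link 1: o_1 = (-3.5355, -3.5355, 4.0000)
after link 2: o_2 = (-4.9497, -0.7071, 5.7321)
after link 3: o_3 = (-2.7337, -4.1479, 6.2321)
after link 4: o_4 = (-3.5101, -4.9244, 10.3301)
after link 5: o_5 = (-0.6817, -4.9244, 13.7942)
after link 6: o_6 = (3.5355, -0.7071, 16.1244)

3.536 -0.707 16.124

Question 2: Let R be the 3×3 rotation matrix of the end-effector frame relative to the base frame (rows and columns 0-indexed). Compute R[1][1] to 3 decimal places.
End-effector y-axis (col 1 of R) = (-0.6124,-0.6124,0.5000)
R[1][1] = -0.6124

-0.612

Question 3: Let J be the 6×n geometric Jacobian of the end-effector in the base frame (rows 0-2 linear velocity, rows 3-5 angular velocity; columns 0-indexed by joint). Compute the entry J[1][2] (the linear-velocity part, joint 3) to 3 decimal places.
axis z_2 = (-0.6124,-0.6124,0.5000); lever o_n−o_2 = (8.4853,-0.0000,10.3923)
cross product → J_v[:, 2] = (-6.3640,10.6066,5.1962)
J_ω[:, 2] = z_2
entry J[1][2] = 10.6066

10.607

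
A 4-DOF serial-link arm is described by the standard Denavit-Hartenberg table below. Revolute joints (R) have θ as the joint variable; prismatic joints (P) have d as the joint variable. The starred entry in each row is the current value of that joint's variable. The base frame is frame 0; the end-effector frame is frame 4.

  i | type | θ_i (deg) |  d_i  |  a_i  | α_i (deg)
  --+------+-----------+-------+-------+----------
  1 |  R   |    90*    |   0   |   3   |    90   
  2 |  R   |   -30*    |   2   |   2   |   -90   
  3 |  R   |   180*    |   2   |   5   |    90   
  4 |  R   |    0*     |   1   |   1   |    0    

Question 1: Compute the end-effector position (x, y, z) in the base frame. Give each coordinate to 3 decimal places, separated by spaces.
after link 1: o_1 = (0.0000, 3.0000, 0.0000)
after link 2: o_2 = (2.0000, 4.7321, -1.0000)
after link 3: o_3 = (2.0000, 1.4019, 3.2321)
after link 4: o_4 = (1.0000, 0.5359, 3.7321)

1.000 0.536 3.732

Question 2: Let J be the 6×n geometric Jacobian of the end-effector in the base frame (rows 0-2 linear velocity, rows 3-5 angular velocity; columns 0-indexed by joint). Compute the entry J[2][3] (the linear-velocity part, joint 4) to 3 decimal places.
axis z_3 = (-1.0000,0.0000,-0.0000); lever o_n−o_3 = (-1.0000,-0.8660,0.5000)
cross product → J_v[:, 3] = (0.0000,0.5000,0.8660)
J_ω[:, 3] = z_3
entry J[2][3] = 0.8660

0.866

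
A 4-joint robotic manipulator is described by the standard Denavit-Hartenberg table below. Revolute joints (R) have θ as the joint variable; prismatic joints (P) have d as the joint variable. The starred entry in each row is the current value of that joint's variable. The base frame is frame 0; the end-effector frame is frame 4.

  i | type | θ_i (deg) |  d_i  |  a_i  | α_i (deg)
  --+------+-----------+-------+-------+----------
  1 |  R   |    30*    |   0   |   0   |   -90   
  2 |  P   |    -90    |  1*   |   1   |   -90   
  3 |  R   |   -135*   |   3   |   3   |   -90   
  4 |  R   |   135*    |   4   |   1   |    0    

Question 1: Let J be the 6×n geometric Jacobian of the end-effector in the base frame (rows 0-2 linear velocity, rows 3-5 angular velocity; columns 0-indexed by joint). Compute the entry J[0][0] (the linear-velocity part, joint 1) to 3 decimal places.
-5.866

axis z_0 = ẑ; lever o_n−o_0 = (-0.7392,5.8661,2.2071)
cross product → J_v[:, 0] = (-5.8661,-0.7392,0.0000)
J_ω[:, 0] = z_0
entry J[0][0] = -5.8661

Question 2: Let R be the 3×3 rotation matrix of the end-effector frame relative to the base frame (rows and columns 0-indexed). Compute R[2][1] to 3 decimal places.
0.500

End-effector y-axis (col 1 of R) = (0.8624,-0.0795,0.5000)
R[2][1] = 0.5000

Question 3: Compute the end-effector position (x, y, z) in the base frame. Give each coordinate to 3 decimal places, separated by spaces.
-0.739 5.866 2.207

after link 1: o_1 = (0.0000, 0.0000, 0.0000)
after link 2: o_2 = (-0.5000, 0.8660, 1.0000)
after link 3: o_3 = (1.0374, 4.2031, -1.1213)
after link 4: o_4 = (-0.7392, 5.8661, 2.2071)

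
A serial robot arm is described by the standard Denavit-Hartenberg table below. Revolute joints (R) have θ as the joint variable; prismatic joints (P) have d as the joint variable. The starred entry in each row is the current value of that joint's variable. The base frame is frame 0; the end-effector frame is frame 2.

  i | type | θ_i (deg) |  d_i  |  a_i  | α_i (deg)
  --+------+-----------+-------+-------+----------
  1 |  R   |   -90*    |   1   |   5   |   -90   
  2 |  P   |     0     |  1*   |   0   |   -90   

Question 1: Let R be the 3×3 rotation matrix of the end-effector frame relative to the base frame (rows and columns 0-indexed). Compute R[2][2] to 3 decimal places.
End-effector z-axis (col 2 of R) = (0.0000,0.0000,-1.0000)
R[2][2] = -1.0000

-1.000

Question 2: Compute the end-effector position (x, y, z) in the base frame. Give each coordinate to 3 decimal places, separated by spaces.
1.000 -5.000 1.000

after link 1: o_1 = (0.0000, -5.0000, 1.0000)
after link 2: o_2 = (1.0000, -5.0000, 1.0000)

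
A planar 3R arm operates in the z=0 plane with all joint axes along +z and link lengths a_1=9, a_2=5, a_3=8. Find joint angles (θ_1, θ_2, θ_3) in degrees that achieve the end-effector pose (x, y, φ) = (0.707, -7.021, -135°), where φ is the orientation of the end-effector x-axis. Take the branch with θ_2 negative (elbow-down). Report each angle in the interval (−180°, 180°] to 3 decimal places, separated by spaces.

20.804 -135.001 -20.803

wrist centre = target − a_3·(cos φ, sin φ) = (6.3639, -1.3641)
cos θ_2 = (42.3595−9²−5²)/(2·9·5) = -0.7071; θ_2 = -135.0008° (elbow-down)
β = atan2(-1.3641,6.3639) = -12.0987°; ψ = atan2(-3.5355,5.4644) = -32.9029°
θ_1 = β − ψ = 20.8042°
θ_3 = φ − θ_1 − θ_2 = -20.8034° (wrapped to (-180°,180°])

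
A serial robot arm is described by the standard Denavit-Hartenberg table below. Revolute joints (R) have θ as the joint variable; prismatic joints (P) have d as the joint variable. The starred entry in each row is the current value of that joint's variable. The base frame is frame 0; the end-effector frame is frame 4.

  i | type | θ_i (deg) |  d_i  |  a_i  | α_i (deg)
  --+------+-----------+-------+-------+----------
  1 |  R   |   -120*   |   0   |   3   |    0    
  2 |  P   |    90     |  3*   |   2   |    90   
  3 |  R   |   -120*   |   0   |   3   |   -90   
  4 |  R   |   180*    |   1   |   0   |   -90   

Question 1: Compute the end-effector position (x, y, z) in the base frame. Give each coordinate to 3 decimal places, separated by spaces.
after link 1: o_1 = (-1.5000, -2.5981, 0.0000)
after link 2: o_2 = (0.2321, -3.5981, 3.0000)
after link 3: o_3 = (-1.0670, -2.8481, 0.4019)
after link 4: o_4 = (-0.3170, -3.2811, -0.0981)

-0.317 -3.281 -0.098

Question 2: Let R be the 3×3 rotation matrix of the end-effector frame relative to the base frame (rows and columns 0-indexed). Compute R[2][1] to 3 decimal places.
End-effector y-axis (col 1 of R) = (-0.7500,0.4330,0.5000)
R[2][1] = 0.5000

0.500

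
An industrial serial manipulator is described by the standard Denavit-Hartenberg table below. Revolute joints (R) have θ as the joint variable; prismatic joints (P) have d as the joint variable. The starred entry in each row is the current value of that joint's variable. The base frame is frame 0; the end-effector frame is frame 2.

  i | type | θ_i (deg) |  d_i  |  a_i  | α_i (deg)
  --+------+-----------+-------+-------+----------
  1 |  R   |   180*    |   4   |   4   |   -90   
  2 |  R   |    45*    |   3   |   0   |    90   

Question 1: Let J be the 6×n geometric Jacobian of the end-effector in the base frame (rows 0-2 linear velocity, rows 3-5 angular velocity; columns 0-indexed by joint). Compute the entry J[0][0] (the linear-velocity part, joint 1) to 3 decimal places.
axis z_0 = ẑ; lever o_n−o_0 = (-4.0000,-3.0000,4.0000)
cross product → J_v[:, 0] = (3.0000,-4.0000,0.0000)
J_ω[:, 0] = z_0
entry J[0][0] = 3.0000

3.000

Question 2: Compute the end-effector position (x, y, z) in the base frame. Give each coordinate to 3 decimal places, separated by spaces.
after link 1: o_1 = (-4.0000, 0.0000, 4.0000)
after link 2: o_2 = (-4.0000, -3.0000, 4.0000)

-4.000 -3.000 4.000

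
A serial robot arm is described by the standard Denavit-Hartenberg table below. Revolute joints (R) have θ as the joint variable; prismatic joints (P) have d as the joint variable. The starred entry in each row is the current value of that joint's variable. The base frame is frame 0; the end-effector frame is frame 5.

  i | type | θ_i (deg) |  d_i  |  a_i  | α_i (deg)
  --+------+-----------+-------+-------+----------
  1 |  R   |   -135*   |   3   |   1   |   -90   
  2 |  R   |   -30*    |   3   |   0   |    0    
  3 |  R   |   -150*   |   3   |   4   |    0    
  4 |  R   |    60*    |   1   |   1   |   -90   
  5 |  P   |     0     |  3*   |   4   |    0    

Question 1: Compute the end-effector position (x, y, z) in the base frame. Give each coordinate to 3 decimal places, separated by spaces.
after link 1: o_1 = (-0.7071, -0.7071, 3.0000)
after link 2: o_2 = (1.4142, -2.8284, 3.0000)
after link 3: o_3 = (6.3640, -2.1213, 3.0000)
after link 4: o_4 = (7.4246, -2.4749, 3.8660)
after link 5: o_5 = (7.0017, -2.8978, 8.8301)

7.002 -2.898 8.830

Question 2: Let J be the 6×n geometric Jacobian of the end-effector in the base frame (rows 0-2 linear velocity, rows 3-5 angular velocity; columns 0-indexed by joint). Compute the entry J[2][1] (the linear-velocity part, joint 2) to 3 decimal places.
axis z_1 = (0.7071,-0.7071,0.0000); lever o_n−o_1 = (7.7088,-2.1907,5.8301)
cross product → J_v[:, 1] = (-4.1225,-4.1225,3.9019)
J_ω[:, 1] = z_1
entry J[2][1] = 3.9019

3.902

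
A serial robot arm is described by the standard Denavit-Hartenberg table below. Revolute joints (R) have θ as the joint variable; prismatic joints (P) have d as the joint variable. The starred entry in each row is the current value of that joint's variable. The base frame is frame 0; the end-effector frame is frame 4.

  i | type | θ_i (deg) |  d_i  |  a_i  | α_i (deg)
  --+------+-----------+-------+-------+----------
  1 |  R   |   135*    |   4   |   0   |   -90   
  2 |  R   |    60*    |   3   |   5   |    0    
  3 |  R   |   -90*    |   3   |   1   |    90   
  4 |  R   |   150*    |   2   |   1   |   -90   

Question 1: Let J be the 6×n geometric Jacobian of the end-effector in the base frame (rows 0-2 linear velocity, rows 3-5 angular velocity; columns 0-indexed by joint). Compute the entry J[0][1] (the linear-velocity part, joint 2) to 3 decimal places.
axis z_1 = (-0.7071,-0.7071,0.0000); lever o_n−o_1 = (-5.7389,-3.4535,-2.5311)
cross product → J_v[:, 1] = (1.7898,-1.7898,-1.6160)
J_ω[:, 1] = z_1
entry J[0][1] = 1.7898

1.790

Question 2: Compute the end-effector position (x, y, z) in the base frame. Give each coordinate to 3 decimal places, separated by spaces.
after link 1: o_1 = (0.0000, 0.0000, 4.0000)
after link 2: o_2 = (-3.8891, -0.3536, -0.3301)
after link 3: o_3 = (-6.6228, -1.8625, 0.1699)
after link 4: o_4 = (-5.7389, -3.4535, 1.4689)

-5.739 -3.453 1.469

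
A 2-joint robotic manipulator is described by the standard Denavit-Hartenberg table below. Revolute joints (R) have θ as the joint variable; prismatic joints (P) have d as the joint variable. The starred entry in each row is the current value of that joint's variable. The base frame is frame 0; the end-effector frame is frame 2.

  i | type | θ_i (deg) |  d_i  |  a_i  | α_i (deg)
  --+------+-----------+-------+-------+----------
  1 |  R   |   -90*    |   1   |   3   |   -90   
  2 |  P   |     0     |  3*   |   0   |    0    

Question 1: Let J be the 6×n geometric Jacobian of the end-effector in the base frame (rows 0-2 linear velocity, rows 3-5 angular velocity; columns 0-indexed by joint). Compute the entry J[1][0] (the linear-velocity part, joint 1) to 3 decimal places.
3.000

axis z_0 = ẑ; lever o_n−o_0 = (3.0000,-3.0000,1.0000)
cross product → J_v[:, 0] = (3.0000,3.0000,-0.0000)
J_ω[:, 0] = z_0
entry J[1][0] = 3.0000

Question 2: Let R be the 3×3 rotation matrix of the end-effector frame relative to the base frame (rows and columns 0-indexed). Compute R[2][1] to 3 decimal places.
-1.000

End-effector y-axis (col 1 of R) = (0.0000,0.0000,-1.0000)
R[2][1] = -1.0000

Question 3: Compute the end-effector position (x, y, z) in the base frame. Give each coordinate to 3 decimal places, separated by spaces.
after link 1: o_1 = (0.0000, -3.0000, 1.0000)
after link 2: o_2 = (3.0000, -3.0000, 1.0000)

3.000 -3.000 1.000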